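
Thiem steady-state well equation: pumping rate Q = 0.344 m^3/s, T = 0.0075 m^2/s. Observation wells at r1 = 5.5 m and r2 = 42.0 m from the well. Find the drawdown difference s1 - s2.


Thiem equation: s1 - s2 = Q/(2*pi*T) * ln(r2/r1).
ln(r2/r1) = ln(42.0/5.5) = 2.0329.
Q/(2*pi*T) = 0.344 / (2*pi*0.0075) = 0.344 / 0.0471 = 7.2999.
s1 - s2 = 7.2999 * 2.0329 = 14.8401 m.

14.8401


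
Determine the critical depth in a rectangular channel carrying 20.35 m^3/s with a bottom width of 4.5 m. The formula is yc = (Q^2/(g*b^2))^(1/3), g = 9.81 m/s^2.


Using yc = (Q^2 / (g * b^2))^(1/3):
Q^2 = 20.35^2 = 414.12.
g * b^2 = 9.81 * 4.5^2 = 9.81 * 20.25 = 198.65.
Q^2 / (g*b^2) = 414.12 / 198.65 = 2.0847.
yc = 2.0847^(1/3) = 1.2775 m.

1.2775


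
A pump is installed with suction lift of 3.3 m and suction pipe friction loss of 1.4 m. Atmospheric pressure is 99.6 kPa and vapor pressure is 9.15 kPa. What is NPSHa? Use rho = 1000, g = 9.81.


NPSHa = p_atm/(rho*g) - z_s - hf_s - p_vap/(rho*g).
p_atm/(rho*g) = 99.6*1000 / (1000*9.81) = 10.153 m.
p_vap/(rho*g) = 9.15*1000 / (1000*9.81) = 0.933 m.
NPSHa = 10.153 - 3.3 - 1.4 - 0.933
      = 4.52 m.

4.52


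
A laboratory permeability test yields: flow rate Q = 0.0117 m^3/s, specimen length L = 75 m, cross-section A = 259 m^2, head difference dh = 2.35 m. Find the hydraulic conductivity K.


From K = Q*L / (A*dh):
Numerator: Q*L = 0.0117 * 75 = 0.8775.
Denominator: A*dh = 259 * 2.35 = 608.65.
K = 0.8775 / 608.65 = 0.001442 m/s.

0.001442


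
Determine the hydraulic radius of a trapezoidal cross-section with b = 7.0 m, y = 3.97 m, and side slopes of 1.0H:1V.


For a trapezoidal section with side slope z:
A = (b + z*y)*y = (7.0 + 1.0*3.97)*3.97 = 43.551 m^2.
P = b + 2*y*sqrt(1 + z^2) = 7.0 + 2*3.97*sqrt(1 + 1.0^2) = 18.229 m.
R = A/P = 43.551 / 18.229 = 2.3891 m.

2.3891


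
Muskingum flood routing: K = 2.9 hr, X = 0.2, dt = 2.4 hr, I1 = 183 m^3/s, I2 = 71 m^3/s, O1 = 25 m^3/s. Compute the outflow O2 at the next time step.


Muskingum coefficients:
denom = 2*K*(1-X) + dt = 2*2.9*(1-0.2) + 2.4 = 7.04.
C0 = (dt - 2*K*X)/denom = (2.4 - 2*2.9*0.2)/7.04 = 0.1761.
C1 = (dt + 2*K*X)/denom = (2.4 + 2*2.9*0.2)/7.04 = 0.5057.
C2 = (2*K*(1-X) - dt)/denom = 0.3182.
O2 = C0*I2 + C1*I1 + C2*O1
   = 0.1761*71 + 0.5057*183 + 0.3182*25
   = 113.0 m^3/s.

113.0


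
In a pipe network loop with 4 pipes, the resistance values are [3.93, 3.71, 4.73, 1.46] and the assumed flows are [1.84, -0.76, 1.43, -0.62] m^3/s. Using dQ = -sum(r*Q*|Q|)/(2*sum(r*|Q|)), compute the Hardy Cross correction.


Numerator terms (r*Q*|Q|): 3.93*1.84*|1.84| = 13.3054; 3.71*-0.76*|-0.76| = -2.1429; 4.73*1.43*|1.43| = 9.6724; 1.46*-0.62*|-0.62| = -0.5612.
Sum of numerator = 20.2737.
Denominator terms (r*|Q|): 3.93*|1.84| = 7.2312; 3.71*|-0.76| = 2.8196; 4.73*|1.43| = 6.7639; 1.46*|-0.62| = 0.9052.
2 * sum of denominator = 2 * 17.7199 = 35.4398.
dQ = -20.2737 / 35.4398 = -0.5721 m^3/s.

-0.5721


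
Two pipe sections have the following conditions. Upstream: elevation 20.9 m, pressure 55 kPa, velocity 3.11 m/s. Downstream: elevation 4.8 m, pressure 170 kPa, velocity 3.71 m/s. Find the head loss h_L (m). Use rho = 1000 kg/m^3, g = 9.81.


Total head at each section: H = z + p/(rho*g) + V^2/(2g).
H1 = 20.9 + 55*1000/(1000*9.81) + 3.11^2/(2*9.81)
   = 20.9 + 5.607 + 0.493
   = 26.999 m.
H2 = 4.8 + 170*1000/(1000*9.81) + 3.71^2/(2*9.81)
   = 4.8 + 17.329 + 0.7015
   = 22.831 m.
h_L = H1 - H2 = 26.999 - 22.831 = 4.169 m.

4.169


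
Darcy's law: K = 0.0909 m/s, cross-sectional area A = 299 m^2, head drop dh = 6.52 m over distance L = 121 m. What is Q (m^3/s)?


Darcy's law: Q = K * A * i, where i = dh/L.
Hydraulic gradient i = 6.52 / 121 = 0.053884.
Q = 0.0909 * 299 * 0.053884
  = 1.4645 m^3/s.

1.4645


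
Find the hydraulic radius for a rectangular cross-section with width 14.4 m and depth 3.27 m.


For a rectangular section:
Flow area A = b * y = 14.4 * 3.27 = 47.09 m^2.
Wetted perimeter P = b + 2y = 14.4 + 2*3.27 = 20.94 m.
Hydraulic radius R = A/P = 47.09 / 20.94 = 2.2487 m.

2.2487


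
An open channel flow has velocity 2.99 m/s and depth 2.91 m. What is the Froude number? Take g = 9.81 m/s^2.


The Froude number is defined as Fr = V / sqrt(g*y).
g*y = 9.81 * 2.91 = 28.5471.
sqrt(g*y) = sqrt(28.5471) = 5.3429.
Fr = 2.99 / 5.3429 = 0.5596.

0.5596


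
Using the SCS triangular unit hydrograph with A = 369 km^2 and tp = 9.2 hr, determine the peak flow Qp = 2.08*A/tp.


SCS formula: Qp = 2.08 * A / tp.
Qp = 2.08 * 369 / 9.2
   = 767.52 / 9.2
   = 83.43 m^3/s per cm.

83.43


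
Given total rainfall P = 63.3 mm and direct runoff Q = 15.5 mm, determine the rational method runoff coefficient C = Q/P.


The runoff coefficient C = runoff depth / rainfall depth.
C = 15.5 / 63.3
  = 0.2449.

0.2449


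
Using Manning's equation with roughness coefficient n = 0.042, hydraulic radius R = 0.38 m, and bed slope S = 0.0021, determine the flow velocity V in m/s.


Manning's equation gives V = (1/n) * R^(2/3) * S^(1/2).
First, compute R^(2/3) = 0.38^(2/3) = 0.5246.
Next, S^(1/2) = 0.0021^(1/2) = 0.045826.
Then 1/n = 1/0.042 = 23.81.
V = 23.81 * 0.5246 * 0.045826 = 0.5724 m/s.

0.5724


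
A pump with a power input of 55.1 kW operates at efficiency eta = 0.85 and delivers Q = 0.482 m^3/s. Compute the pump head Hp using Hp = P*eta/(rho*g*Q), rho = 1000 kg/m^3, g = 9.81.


Pump head formula: Hp = P * eta / (rho * g * Q).
Numerator: P * eta = 55.1 * 1000 * 0.85 = 46835.0 W.
Denominator: rho * g * Q = 1000 * 9.81 * 0.482 = 4728.42.
Hp = 46835.0 / 4728.42 = 9.9 m.

9.9


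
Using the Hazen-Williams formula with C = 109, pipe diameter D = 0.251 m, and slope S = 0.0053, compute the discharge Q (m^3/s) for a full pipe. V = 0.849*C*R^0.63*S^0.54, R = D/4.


For a full circular pipe, R = D/4 = 0.251/4 = 0.0628 m.
V = 0.849 * 109 * 0.0628^0.63 * 0.0053^0.54
  = 0.849 * 109 * 0.174782 * 0.059035
  = 0.9549 m/s.
Pipe area A = pi*D^2/4 = pi*0.251^2/4 = 0.0495 m^2.
Q = A * V = 0.0495 * 0.9549 = 0.0472 m^3/s.

0.0472


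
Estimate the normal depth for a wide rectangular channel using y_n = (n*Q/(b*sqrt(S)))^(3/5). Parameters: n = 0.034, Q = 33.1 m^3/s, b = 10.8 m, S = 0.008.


We use the wide-channel approximation y_n = (n*Q/(b*sqrt(S)))^(3/5).
sqrt(S) = sqrt(0.008) = 0.089443.
Numerator: n*Q = 0.034 * 33.1 = 1.1254.
Denominator: b*sqrt(S) = 10.8 * 0.089443 = 0.965984.
arg = 1.165.
y_n = 1.165^(3/5) = 1.096 m.

1.096


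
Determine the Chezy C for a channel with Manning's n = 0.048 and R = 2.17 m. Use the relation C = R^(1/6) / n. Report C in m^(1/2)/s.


The Chezy coefficient relates to Manning's n through C = R^(1/6) / n.
R^(1/6) = 2.17^(1/6) = 1.137828.
C = 1.137828 / 0.048 = 23.7 m^(1/2)/s.

23.7


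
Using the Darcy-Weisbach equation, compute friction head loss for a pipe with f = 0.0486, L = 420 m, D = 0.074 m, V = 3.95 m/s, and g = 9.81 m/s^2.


Darcy-Weisbach equation: h_f = f * (L/D) * V^2/(2g).
f * L/D = 0.0486 * 420/0.074 = 275.8378.
V^2/(2g) = 3.95^2 / (2*9.81) = 15.6025 / 19.62 = 0.7952 m.
h_f = 275.8378 * 0.7952 = 219.356 m.

219.356


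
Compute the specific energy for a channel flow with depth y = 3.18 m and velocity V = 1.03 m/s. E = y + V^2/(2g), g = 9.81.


Specific energy E = y + V^2/(2g).
Velocity head = V^2/(2g) = 1.03^2 / (2*9.81) = 1.0609 / 19.62 = 0.0541 m.
E = 3.18 + 0.0541 = 3.2341 m.

3.2341


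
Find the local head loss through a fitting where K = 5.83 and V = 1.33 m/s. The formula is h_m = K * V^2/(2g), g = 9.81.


Minor loss formula: h_m = K * V^2/(2g).
V^2 = 1.33^2 = 1.7689.
V^2/(2g) = 1.7689 / 19.62 = 0.0902 m.
h_m = 5.83 * 0.0902 = 0.5256 m.

0.5256


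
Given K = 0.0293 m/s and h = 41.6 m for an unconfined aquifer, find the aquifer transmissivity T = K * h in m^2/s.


Transmissivity is defined as T = K * h.
T = 0.0293 * 41.6
  = 1.2189 m^2/s.

1.2189


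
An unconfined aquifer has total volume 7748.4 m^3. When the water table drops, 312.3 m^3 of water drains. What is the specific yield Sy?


Specific yield Sy = Volume drained / Total volume.
Sy = 312.3 / 7748.4
   = 0.0403.

0.0403


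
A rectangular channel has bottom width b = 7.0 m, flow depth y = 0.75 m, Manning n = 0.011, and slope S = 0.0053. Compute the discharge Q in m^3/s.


For a rectangular channel, the cross-sectional area A = b * y = 7.0 * 0.75 = 5.25 m^2.
The wetted perimeter P = b + 2y = 7.0 + 2*0.75 = 8.5 m.
Hydraulic radius R = A/P = 5.25/8.5 = 0.6176 m.
Velocity V = (1/n)*R^(2/3)*S^(1/2) = (1/0.011)*0.6176^(2/3)*0.0053^(1/2) = 4.8 m/s.
Discharge Q = A * V = 5.25 * 4.8 = 25.2 m^3/s.

25.2


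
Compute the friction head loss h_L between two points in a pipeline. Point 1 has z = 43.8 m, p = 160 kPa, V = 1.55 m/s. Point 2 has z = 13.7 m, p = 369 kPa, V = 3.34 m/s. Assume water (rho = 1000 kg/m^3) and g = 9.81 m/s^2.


Total head at each section: H = z + p/(rho*g) + V^2/(2g).
H1 = 43.8 + 160*1000/(1000*9.81) + 1.55^2/(2*9.81)
   = 43.8 + 16.31 + 0.1225
   = 60.232 m.
H2 = 13.7 + 369*1000/(1000*9.81) + 3.34^2/(2*9.81)
   = 13.7 + 37.615 + 0.5686
   = 51.883 m.
h_L = H1 - H2 = 60.232 - 51.883 = 8.349 m.

8.349


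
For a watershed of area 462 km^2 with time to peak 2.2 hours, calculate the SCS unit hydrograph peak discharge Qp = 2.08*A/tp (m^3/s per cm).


SCS formula: Qp = 2.08 * A / tp.
Qp = 2.08 * 462 / 2.2
   = 960.96 / 2.2
   = 436.8 m^3/s per cm.

436.8


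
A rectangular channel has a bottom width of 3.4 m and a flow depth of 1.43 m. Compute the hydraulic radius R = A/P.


For a rectangular section:
Flow area A = b * y = 3.4 * 1.43 = 4.86 m^2.
Wetted perimeter P = b + 2y = 3.4 + 2*1.43 = 6.26 m.
Hydraulic radius R = A/P = 4.86 / 6.26 = 0.7767 m.

0.7767


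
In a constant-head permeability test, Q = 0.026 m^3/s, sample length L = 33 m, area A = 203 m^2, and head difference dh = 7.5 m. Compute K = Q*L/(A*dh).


From K = Q*L / (A*dh):
Numerator: Q*L = 0.026 * 33 = 0.858.
Denominator: A*dh = 203 * 7.5 = 1522.5.
K = 0.858 / 1522.5 = 0.000564 m/s.

0.000564


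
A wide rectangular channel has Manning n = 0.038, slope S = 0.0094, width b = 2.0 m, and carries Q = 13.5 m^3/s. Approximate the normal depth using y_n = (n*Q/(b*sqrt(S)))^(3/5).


We use the wide-channel approximation y_n = (n*Q/(b*sqrt(S)))^(3/5).
sqrt(S) = sqrt(0.0094) = 0.096954.
Numerator: n*Q = 0.038 * 13.5 = 0.513.
Denominator: b*sqrt(S) = 2.0 * 0.096954 = 0.193908.
arg = 2.6456.
y_n = 2.6456^(3/5) = 1.7927 m.

1.7927


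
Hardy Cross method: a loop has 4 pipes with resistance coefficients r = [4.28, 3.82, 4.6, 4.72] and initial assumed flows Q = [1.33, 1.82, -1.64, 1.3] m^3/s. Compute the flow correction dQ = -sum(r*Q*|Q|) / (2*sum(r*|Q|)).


Numerator terms (r*Q*|Q|): 4.28*1.33*|1.33| = 7.5709; 3.82*1.82*|1.82| = 12.6534; 4.6*-1.64*|-1.64| = -12.3722; 4.72*1.3*|1.3| = 7.9768.
Sum of numerator = 15.8289.
Denominator terms (r*|Q|): 4.28*|1.33| = 5.6924; 3.82*|1.82| = 6.9524; 4.6*|-1.64| = 7.544; 4.72*|1.3| = 6.136.
2 * sum of denominator = 2 * 26.3248 = 52.6496.
dQ = -15.8289 / 52.6496 = -0.3006 m^3/s.

-0.3006


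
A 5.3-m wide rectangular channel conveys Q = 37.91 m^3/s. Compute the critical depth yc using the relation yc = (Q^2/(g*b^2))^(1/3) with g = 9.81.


Using yc = (Q^2 / (g * b^2))^(1/3):
Q^2 = 37.91^2 = 1437.17.
g * b^2 = 9.81 * 5.3^2 = 9.81 * 28.09 = 275.56.
Q^2 / (g*b^2) = 1437.17 / 275.56 = 5.2155.
yc = 5.2155^(1/3) = 1.7342 m.

1.7342


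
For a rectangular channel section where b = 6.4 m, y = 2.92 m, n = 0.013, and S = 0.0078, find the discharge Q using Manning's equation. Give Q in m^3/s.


For a rectangular channel, the cross-sectional area A = b * y = 6.4 * 2.92 = 18.69 m^2.
The wetted perimeter P = b + 2y = 6.4 + 2*2.92 = 12.24 m.
Hydraulic radius R = A/P = 18.69/12.24 = 1.5268 m.
Velocity V = (1/n)*R^(2/3)*S^(1/2) = (1/0.013)*1.5268^(2/3)*0.0078^(1/2) = 9.0079 m/s.
Discharge Q = A * V = 18.69 * 9.0079 = 168.34 m^3/s.

168.34


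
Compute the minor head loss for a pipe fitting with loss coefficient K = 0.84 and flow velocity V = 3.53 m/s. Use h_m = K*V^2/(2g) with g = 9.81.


Minor loss formula: h_m = K * V^2/(2g).
V^2 = 3.53^2 = 12.4609.
V^2/(2g) = 12.4609 / 19.62 = 0.6351 m.
h_m = 0.84 * 0.6351 = 0.5335 m.

0.5335


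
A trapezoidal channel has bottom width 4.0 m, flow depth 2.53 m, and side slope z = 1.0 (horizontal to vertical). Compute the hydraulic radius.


For a trapezoidal section with side slope z:
A = (b + z*y)*y = (4.0 + 1.0*2.53)*2.53 = 16.521 m^2.
P = b + 2*y*sqrt(1 + z^2) = 4.0 + 2*2.53*sqrt(1 + 1.0^2) = 11.156 m.
R = A/P = 16.521 / 11.156 = 1.4809 m.

1.4809


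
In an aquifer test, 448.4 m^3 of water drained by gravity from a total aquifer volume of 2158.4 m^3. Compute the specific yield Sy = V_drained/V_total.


Specific yield Sy = Volume drained / Total volume.
Sy = 448.4 / 2158.4
   = 0.2077.

0.2077


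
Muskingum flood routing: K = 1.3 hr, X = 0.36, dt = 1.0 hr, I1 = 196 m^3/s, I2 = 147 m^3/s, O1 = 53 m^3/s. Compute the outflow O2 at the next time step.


Muskingum coefficients:
denom = 2*K*(1-X) + dt = 2*1.3*(1-0.36) + 1.0 = 2.664.
C0 = (dt - 2*K*X)/denom = (1.0 - 2*1.3*0.36)/2.664 = 0.024.
C1 = (dt + 2*K*X)/denom = (1.0 + 2*1.3*0.36)/2.664 = 0.7267.
C2 = (2*K*(1-X) - dt)/denom = 0.2492.
O2 = C0*I2 + C1*I1 + C2*O1
   = 0.024*147 + 0.7267*196 + 0.2492*53
   = 159.18 m^3/s.

159.18


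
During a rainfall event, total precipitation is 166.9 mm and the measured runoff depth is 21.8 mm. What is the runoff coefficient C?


The runoff coefficient C = runoff depth / rainfall depth.
C = 21.8 / 166.9
  = 0.1306.

0.1306


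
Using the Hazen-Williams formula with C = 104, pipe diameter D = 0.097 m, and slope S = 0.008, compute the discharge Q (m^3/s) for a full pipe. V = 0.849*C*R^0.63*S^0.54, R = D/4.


For a full circular pipe, R = D/4 = 0.097/4 = 0.0243 m.
V = 0.849 * 104 * 0.0243^0.63 * 0.008^0.54
  = 0.849 * 104 * 0.096021 * 0.073734
  = 0.6251 m/s.
Pipe area A = pi*D^2/4 = pi*0.097^2/4 = 0.0074 m^2.
Q = A * V = 0.0074 * 0.6251 = 0.0046 m^3/s.

0.0046


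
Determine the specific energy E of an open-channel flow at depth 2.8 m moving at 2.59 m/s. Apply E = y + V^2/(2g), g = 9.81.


Specific energy E = y + V^2/(2g).
Velocity head = V^2/(2g) = 2.59^2 / (2*9.81) = 6.7081 / 19.62 = 0.3419 m.
E = 2.8 + 0.3419 = 3.1419 m.

3.1419


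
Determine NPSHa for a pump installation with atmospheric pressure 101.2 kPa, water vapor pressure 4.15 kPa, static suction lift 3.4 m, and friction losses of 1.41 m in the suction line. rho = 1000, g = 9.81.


NPSHa = p_atm/(rho*g) - z_s - hf_s - p_vap/(rho*g).
p_atm/(rho*g) = 101.2*1000 / (1000*9.81) = 10.316 m.
p_vap/(rho*g) = 4.15*1000 / (1000*9.81) = 0.423 m.
NPSHa = 10.316 - 3.4 - 1.41 - 0.423
      = 5.08 m.

5.08


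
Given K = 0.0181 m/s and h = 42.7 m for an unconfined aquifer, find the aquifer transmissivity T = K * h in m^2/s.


Transmissivity is defined as T = K * h.
T = 0.0181 * 42.7
  = 0.7729 m^2/s.

0.7729


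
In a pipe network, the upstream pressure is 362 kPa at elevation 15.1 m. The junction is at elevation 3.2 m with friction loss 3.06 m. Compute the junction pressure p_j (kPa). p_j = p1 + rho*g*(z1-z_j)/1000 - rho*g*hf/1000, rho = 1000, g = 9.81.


Junction pressure: p_j = p1 + rho*g*(z1 - z_j)/1000 - rho*g*hf/1000.
Elevation term = 1000*9.81*(15.1 - 3.2)/1000 = 116.739 kPa.
Friction term = 1000*9.81*3.06/1000 = 30.019 kPa.
p_j = 362 + 116.739 - 30.019 = 448.72 kPa.

448.72


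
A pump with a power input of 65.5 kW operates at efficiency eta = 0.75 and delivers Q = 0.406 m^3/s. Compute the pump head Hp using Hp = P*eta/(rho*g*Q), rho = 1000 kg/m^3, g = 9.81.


Pump head formula: Hp = P * eta / (rho * g * Q).
Numerator: P * eta = 65.5 * 1000 * 0.75 = 49125.0 W.
Denominator: rho * g * Q = 1000 * 9.81 * 0.406 = 3982.86.
Hp = 49125.0 / 3982.86 = 12.33 m.

12.33


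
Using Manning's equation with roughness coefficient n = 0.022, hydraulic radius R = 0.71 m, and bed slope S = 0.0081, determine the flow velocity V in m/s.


Manning's equation gives V = (1/n) * R^(2/3) * S^(1/2).
First, compute R^(2/3) = 0.71^(2/3) = 0.7959.
Next, S^(1/2) = 0.0081^(1/2) = 0.09.
Then 1/n = 1/0.022 = 45.45.
V = 45.45 * 0.7959 * 0.09 = 3.2558 m/s.

3.2558


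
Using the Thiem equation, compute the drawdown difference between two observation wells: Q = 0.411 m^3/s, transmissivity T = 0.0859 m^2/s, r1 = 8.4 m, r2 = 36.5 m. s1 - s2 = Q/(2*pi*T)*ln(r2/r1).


Thiem equation: s1 - s2 = Q/(2*pi*T) * ln(r2/r1).
ln(r2/r1) = ln(36.5/8.4) = 1.4691.
Q/(2*pi*T) = 0.411 / (2*pi*0.0859) = 0.411 / 0.5397 = 0.7615.
s1 - s2 = 0.7615 * 1.4691 = 1.1187 m.

1.1187


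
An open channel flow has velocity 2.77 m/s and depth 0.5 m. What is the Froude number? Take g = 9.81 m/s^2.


The Froude number is defined as Fr = V / sqrt(g*y).
g*y = 9.81 * 0.5 = 4.905.
sqrt(g*y) = sqrt(4.905) = 2.2147.
Fr = 2.77 / 2.2147 = 1.2507.

1.2507


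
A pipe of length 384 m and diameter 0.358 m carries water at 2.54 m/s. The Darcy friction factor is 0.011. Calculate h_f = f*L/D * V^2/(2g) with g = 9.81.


Darcy-Weisbach equation: h_f = f * (L/D) * V^2/(2g).
f * L/D = 0.011 * 384/0.358 = 11.7989.
V^2/(2g) = 2.54^2 / (2*9.81) = 6.4516 / 19.62 = 0.3288 m.
h_f = 11.7989 * 0.3288 = 3.88 m.

3.88


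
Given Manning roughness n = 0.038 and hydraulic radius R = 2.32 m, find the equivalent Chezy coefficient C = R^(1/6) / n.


The Chezy coefficient relates to Manning's n through C = R^(1/6) / n.
R^(1/6) = 2.32^(1/6) = 1.150574.
C = 1.150574 / 0.038 = 30.28 m^(1/2)/s.

30.28


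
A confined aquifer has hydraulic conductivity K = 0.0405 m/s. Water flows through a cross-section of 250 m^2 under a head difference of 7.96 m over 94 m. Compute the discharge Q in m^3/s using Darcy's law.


Darcy's law: Q = K * A * i, where i = dh/L.
Hydraulic gradient i = 7.96 / 94 = 0.084681.
Q = 0.0405 * 250 * 0.084681
  = 0.8574 m^3/s.

0.8574


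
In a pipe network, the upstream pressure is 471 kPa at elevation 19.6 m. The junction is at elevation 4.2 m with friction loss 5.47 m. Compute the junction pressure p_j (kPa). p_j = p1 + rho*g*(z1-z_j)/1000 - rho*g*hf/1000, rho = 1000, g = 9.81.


Junction pressure: p_j = p1 + rho*g*(z1 - z_j)/1000 - rho*g*hf/1000.
Elevation term = 1000*9.81*(19.6 - 4.2)/1000 = 151.074 kPa.
Friction term = 1000*9.81*5.47/1000 = 53.661 kPa.
p_j = 471 + 151.074 - 53.661 = 568.41 kPa.

568.41


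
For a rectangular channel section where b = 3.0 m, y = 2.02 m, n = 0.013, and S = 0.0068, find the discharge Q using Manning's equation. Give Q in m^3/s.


For a rectangular channel, the cross-sectional area A = b * y = 3.0 * 2.02 = 6.06 m^2.
The wetted perimeter P = b + 2y = 3.0 + 2*2.02 = 7.04 m.
Hydraulic radius R = A/P = 6.06/7.04 = 0.8608 m.
Velocity V = (1/n)*R^(2/3)*S^(1/2) = (1/0.013)*0.8608^(2/3)*0.0068^(1/2) = 5.74 m/s.
Discharge Q = A * V = 6.06 * 5.74 = 34.784 m^3/s.

34.784


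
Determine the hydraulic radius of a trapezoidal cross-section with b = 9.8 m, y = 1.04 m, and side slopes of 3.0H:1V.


For a trapezoidal section with side slope z:
A = (b + z*y)*y = (9.8 + 3.0*1.04)*1.04 = 13.437 m^2.
P = b + 2*y*sqrt(1 + z^2) = 9.8 + 2*1.04*sqrt(1 + 3.0^2) = 16.378 m.
R = A/P = 13.437 / 16.378 = 0.8204 m.

0.8204


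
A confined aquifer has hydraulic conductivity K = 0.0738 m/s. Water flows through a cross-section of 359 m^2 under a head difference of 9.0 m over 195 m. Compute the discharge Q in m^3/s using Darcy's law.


Darcy's law: Q = K * A * i, where i = dh/L.
Hydraulic gradient i = 9.0 / 195 = 0.046154.
Q = 0.0738 * 359 * 0.046154
  = 1.2228 m^3/s.

1.2228


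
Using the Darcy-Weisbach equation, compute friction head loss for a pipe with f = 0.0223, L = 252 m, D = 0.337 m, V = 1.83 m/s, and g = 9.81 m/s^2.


Darcy-Weisbach equation: h_f = f * (L/D) * V^2/(2g).
f * L/D = 0.0223 * 252/0.337 = 16.6754.
V^2/(2g) = 1.83^2 / (2*9.81) = 3.3489 / 19.62 = 0.1707 m.
h_f = 16.6754 * 0.1707 = 2.846 m.

2.846


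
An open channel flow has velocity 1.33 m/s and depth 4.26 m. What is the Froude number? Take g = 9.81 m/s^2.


The Froude number is defined as Fr = V / sqrt(g*y).
g*y = 9.81 * 4.26 = 41.7906.
sqrt(g*y) = sqrt(41.7906) = 6.4646.
Fr = 1.33 / 6.4646 = 0.2057.

0.2057


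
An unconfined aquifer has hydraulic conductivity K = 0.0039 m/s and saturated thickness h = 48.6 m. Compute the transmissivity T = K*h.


Transmissivity is defined as T = K * h.
T = 0.0039 * 48.6
  = 0.1895 m^2/s.

0.1895


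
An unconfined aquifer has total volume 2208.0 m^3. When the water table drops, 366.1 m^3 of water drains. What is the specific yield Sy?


Specific yield Sy = Volume drained / Total volume.
Sy = 366.1 / 2208.0
   = 0.1658.

0.1658


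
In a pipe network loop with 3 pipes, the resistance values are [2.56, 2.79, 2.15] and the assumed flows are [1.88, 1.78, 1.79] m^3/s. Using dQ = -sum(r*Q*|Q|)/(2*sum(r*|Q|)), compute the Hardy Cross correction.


Numerator terms (r*Q*|Q|): 2.56*1.88*|1.88| = 9.0481; 2.79*1.78*|1.78| = 8.8398; 2.15*1.79*|1.79| = 6.8888.
Sum of numerator = 24.7767.
Denominator terms (r*|Q|): 2.56*|1.88| = 4.8128; 2.79*|1.78| = 4.9662; 2.15*|1.79| = 3.8485.
2 * sum of denominator = 2 * 13.6275 = 27.255.
dQ = -24.7767 / 27.255 = -0.9091 m^3/s.

-0.9091


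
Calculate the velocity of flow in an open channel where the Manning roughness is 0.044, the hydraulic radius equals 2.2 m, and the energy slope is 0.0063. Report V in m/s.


Manning's equation gives V = (1/n) * R^(2/3) * S^(1/2).
First, compute R^(2/3) = 2.2^(2/3) = 1.6915.
Next, S^(1/2) = 0.0063^(1/2) = 0.079373.
Then 1/n = 1/0.044 = 22.73.
V = 22.73 * 1.6915 * 0.079373 = 3.0514 m/s.

3.0514


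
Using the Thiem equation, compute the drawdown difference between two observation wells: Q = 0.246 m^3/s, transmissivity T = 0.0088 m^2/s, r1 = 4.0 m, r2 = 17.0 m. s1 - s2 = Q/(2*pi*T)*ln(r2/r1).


Thiem equation: s1 - s2 = Q/(2*pi*T) * ln(r2/r1).
ln(r2/r1) = ln(17.0/4.0) = 1.4469.
Q/(2*pi*T) = 0.246 / (2*pi*0.0088) = 0.246 / 0.0553 = 4.4491.
s1 - s2 = 4.4491 * 1.4469 = 6.4375 m.

6.4375


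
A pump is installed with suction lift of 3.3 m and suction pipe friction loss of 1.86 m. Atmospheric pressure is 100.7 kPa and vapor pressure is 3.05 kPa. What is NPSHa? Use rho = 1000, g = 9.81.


NPSHa = p_atm/(rho*g) - z_s - hf_s - p_vap/(rho*g).
p_atm/(rho*g) = 100.7*1000 / (1000*9.81) = 10.265 m.
p_vap/(rho*g) = 3.05*1000 / (1000*9.81) = 0.311 m.
NPSHa = 10.265 - 3.3 - 1.86 - 0.311
      = 4.79 m.

4.79


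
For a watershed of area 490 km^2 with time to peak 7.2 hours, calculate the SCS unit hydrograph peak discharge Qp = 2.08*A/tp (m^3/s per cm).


SCS formula: Qp = 2.08 * A / tp.
Qp = 2.08 * 490 / 7.2
   = 1019.2 / 7.2
   = 141.56 m^3/s per cm.

141.56


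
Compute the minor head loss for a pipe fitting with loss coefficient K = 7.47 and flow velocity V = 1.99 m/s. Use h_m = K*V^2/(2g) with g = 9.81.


Minor loss formula: h_m = K * V^2/(2g).
V^2 = 1.99^2 = 3.9601.
V^2/(2g) = 3.9601 / 19.62 = 0.2018 m.
h_m = 7.47 * 0.2018 = 1.5077 m.

1.5077


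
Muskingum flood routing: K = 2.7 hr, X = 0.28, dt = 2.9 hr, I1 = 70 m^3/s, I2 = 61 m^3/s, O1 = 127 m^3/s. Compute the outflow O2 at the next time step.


Muskingum coefficients:
denom = 2*K*(1-X) + dt = 2*2.7*(1-0.28) + 2.9 = 6.788.
C0 = (dt - 2*K*X)/denom = (2.9 - 2*2.7*0.28)/6.788 = 0.2045.
C1 = (dt + 2*K*X)/denom = (2.9 + 2*2.7*0.28)/6.788 = 0.65.
C2 = (2*K*(1-X) - dt)/denom = 0.1456.
O2 = C0*I2 + C1*I1 + C2*O1
   = 0.2045*61 + 0.65*70 + 0.1456*127
   = 76.46 m^3/s.

76.46


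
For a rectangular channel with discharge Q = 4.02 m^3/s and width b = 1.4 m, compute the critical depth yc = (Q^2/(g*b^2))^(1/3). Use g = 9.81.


Using yc = (Q^2 / (g * b^2))^(1/3):
Q^2 = 4.02^2 = 16.16.
g * b^2 = 9.81 * 1.4^2 = 9.81 * 1.96 = 19.23.
Q^2 / (g*b^2) = 16.16 / 19.23 = 0.8404.
yc = 0.8404^(1/3) = 0.9437 m.

0.9437


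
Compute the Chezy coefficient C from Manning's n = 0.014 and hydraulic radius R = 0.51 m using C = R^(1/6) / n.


The Chezy coefficient relates to Manning's n through C = R^(1/6) / n.
R^(1/6) = 0.51^(1/6) = 0.893844.
C = 0.893844 / 0.014 = 63.85 m^(1/2)/s.

63.85


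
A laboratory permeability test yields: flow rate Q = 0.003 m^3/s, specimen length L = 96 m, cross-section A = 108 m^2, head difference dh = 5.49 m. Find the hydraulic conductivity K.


From K = Q*L / (A*dh):
Numerator: Q*L = 0.003 * 96 = 0.288.
Denominator: A*dh = 108 * 5.49 = 592.92.
K = 0.288 / 592.92 = 0.000486 m/s.

0.000486


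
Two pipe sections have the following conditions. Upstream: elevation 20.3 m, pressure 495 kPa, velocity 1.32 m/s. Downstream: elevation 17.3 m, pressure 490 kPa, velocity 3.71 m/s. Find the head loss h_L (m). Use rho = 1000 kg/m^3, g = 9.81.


Total head at each section: H = z + p/(rho*g) + V^2/(2g).
H1 = 20.3 + 495*1000/(1000*9.81) + 1.32^2/(2*9.81)
   = 20.3 + 50.459 + 0.0888
   = 70.848 m.
H2 = 17.3 + 490*1000/(1000*9.81) + 3.71^2/(2*9.81)
   = 17.3 + 49.949 + 0.7015
   = 67.951 m.
h_L = H1 - H2 = 70.848 - 67.951 = 2.897 m.

2.897


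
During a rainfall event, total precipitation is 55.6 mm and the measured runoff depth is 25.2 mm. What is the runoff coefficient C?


The runoff coefficient C = runoff depth / rainfall depth.
C = 25.2 / 55.6
  = 0.4532.

0.4532


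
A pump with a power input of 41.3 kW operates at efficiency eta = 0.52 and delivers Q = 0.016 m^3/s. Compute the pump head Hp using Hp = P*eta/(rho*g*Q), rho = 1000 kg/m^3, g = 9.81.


Pump head formula: Hp = P * eta / (rho * g * Q).
Numerator: P * eta = 41.3 * 1000 * 0.52 = 21476.0 W.
Denominator: rho * g * Q = 1000 * 9.81 * 0.016 = 156.96.
Hp = 21476.0 / 156.96 = 136.82 m.

136.82


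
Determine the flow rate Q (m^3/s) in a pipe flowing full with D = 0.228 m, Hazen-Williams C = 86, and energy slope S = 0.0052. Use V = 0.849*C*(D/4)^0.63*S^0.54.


For a full circular pipe, R = D/4 = 0.228/4 = 0.057 m.
V = 0.849 * 86 * 0.057^0.63 * 0.0052^0.54
  = 0.849 * 86 * 0.164513 * 0.058431
  = 0.7019 m/s.
Pipe area A = pi*D^2/4 = pi*0.228^2/4 = 0.0408 m^2.
Q = A * V = 0.0408 * 0.7019 = 0.0287 m^3/s.

0.0287


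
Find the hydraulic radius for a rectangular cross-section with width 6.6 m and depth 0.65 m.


For a rectangular section:
Flow area A = b * y = 6.6 * 0.65 = 4.29 m^2.
Wetted perimeter P = b + 2y = 6.6 + 2*0.65 = 7.9 m.
Hydraulic radius R = A/P = 4.29 / 7.9 = 0.543 m.

0.543


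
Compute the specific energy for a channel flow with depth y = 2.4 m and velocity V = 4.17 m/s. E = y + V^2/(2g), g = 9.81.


Specific energy E = y + V^2/(2g).
Velocity head = V^2/(2g) = 4.17^2 / (2*9.81) = 17.3889 / 19.62 = 0.8863 m.
E = 2.4 + 0.8863 = 3.2863 m.

3.2863


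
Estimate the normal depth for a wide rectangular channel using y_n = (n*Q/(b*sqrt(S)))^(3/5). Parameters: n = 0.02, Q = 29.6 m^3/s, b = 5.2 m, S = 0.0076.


We use the wide-channel approximation y_n = (n*Q/(b*sqrt(S)))^(3/5).
sqrt(S) = sqrt(0.0076) = 0.087178.
Numerator: n*Q = 0.02 * 29.6 = 0.592.
Denominator: b*sqrt(S) = 5.2 * 0.087178 = 0.453326.
arg = 1.3059.
y_n = 1.3059^(3/5) = 1.1737 m.

1.1737


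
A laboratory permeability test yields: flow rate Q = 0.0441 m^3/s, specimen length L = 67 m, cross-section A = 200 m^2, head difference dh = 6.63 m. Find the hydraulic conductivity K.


From K = Q*L / (A*dh):
Numerator: Q*L = 0.0441 * 67 = 2.9547.
Denominator: A*dh = 200 * 6.63 = 1326.0.
K = 2.9547 / 1326.0 = 0.002228 m/s.

0.002228


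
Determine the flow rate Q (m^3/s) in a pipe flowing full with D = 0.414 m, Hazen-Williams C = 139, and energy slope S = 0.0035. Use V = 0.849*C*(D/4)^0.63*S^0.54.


For a full circular pipe, R = D/4 = 0.414/4 = 0.1035 m.
V = 0.849 * 139 * 0.1035^0.63 * 0.0035^0.54
  = 0.849 * 139 * 0.239559 * 0.047184
  = 1.3339 m/s.
Pipe area A = pi*D^2/4 = pi*0.414^2/4 = 0.1346 m^2.
Q = A * V = 0.1346 * 1.3339 = 0.1796 m^3/s.

0.1796


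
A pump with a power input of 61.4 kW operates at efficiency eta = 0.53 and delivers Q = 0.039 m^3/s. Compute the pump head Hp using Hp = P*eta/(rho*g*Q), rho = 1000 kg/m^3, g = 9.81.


Pump head formula: Hp = P * eta / (rho * g * Q).
Numerator: P * eta = 61.4 * 1000 * 0.53 = 32542.0 W.
Denominator: rho * g * Q = 1000 * 9.81 * 0.039 = 382.59.
Hp = 32542.0 / 382.59 = 85.06 m.

85.06


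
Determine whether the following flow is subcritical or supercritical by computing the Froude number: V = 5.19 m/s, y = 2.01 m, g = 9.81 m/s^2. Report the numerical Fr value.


The Froude number is defined as Fr = V / sqrt(g*y).
g*y = 9.81 * 2.01 = 19.7181.
sqrt(g*y) = sqrt(19.7181) = 4.4405.
Fr = 5.19 / 4.4405 = 1.1688.
Since Fr > 1, the flow is supercritical.

1.1688


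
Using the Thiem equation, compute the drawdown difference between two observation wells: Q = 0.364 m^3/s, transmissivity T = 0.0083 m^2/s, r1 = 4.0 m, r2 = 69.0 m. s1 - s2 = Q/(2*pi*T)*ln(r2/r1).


Thiem equation: s1 - s2 = Q/(2*pi*T) * ln(r2/r1).
ln(r2/r1) = ln(69.0/4.0) = 2.8478.
Q/(2*pi*T) = 0.364 / (2*pi*0.0083) = 0.364 / 0.0522 = 6.9798.
s1 - s2 = 6.9798 * 2.8478 = 19.8772 m.

19.8772


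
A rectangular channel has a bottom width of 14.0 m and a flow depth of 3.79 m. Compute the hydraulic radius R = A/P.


For a rectangular section:
Flow area A = b * y = 14.0 * 3.79 = 53.06 m^2.
Wetted perimeter P = b + 2y = 14.0 + 2*3.79 = 21.58 m.
Hydraulic radius R = A/P = 53.06 / 21.58 = 2.4588 m.

2.4588


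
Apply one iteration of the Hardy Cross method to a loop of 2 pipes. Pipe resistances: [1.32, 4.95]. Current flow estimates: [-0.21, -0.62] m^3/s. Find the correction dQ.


Numerator terms (r*Q*|Q|): 1.32*-0.21*|-0.21| = -0.0582; 4.95*-0.62*|-0.62| = -1.9028.
Sum of numerator = -1.961.
Denominator terms (r*|Q|): 1.32*|-0.21| = 0.2772; 4.95*|-0.62| = 3.069.
2 * sum of denominator = 2 * 3.3462 = 6.6924.
dQ = --1.961 / 6.6924 = 0.293 m^3/s.

0.293


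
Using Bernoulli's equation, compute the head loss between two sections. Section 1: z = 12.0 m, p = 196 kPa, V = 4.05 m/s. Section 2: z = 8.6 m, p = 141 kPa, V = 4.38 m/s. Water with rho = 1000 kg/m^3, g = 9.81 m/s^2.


Total head at each section: H = z + p/(rho*g) + V^2/(2g).
H1 = 12.0 + 196*1000/(1000*9.81) + 4.05^2/(2*9.81)
   = 12.0 + 19.98 + 0.836
   = 32.816 m.
H2 = 8.6 + 141*1000/(1000*9.81) + 4.38^2/(2*9.81)
   = 8.6 + 14.373 + 0.9778
   = 23.951 m.
h_L = H1 - H2 = 32.816 - 23.951 = 8.865 m.

8.865


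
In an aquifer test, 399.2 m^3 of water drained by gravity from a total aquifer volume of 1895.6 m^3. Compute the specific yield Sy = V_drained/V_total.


Specific yield Sy = Volume drained / Total volume.
Sy = 399.2 / 1895.6
   = 0.2106.

0.2106


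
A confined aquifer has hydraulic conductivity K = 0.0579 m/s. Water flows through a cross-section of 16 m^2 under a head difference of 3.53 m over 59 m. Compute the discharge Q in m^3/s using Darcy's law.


Darcy's law: Q = K * A * i, where i = dh/L.
Hydraulic gradient i = 3.53 / 59 = 0.059831.
Q = 0.0579 * 16 * 0.059831
  = 0.0554 m^3/s.

0.0554


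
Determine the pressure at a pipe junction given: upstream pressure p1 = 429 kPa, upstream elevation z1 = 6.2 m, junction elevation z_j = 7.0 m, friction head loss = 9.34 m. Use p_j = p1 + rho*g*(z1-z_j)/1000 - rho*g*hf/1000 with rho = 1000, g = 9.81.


Junction pressure: p_j = p1 + rho*g*(z1 - z_j)/1000 - rho*g*hf/1000.
Elevation term = 1000*9.81*(6.2 - 7.0)/1000 = -7.848 kPa.
Friction term = 1000*9.81*9.34/1000 = 91.625 kPa.
p_j = 429 + -7.848 - 91.625 = 329.53 kPa.

329.53


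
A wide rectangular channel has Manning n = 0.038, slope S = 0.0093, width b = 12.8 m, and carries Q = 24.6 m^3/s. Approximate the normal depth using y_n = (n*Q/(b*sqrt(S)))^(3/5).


We use the wide-channel approximation y_n = (n*Q/(b*sqrt(S)))^(3/5).
sqrt(S) = sqrt(0.0093) = 0.096437.
Numerator: n*Q = 0.038 * 24.6 = 0.9348.
Denominator: b*sqrt(S) = 12.8 * 0.096437 = 1.234394.
arg = 0.7573.
y_n = 0.7573^(3/5) = 0.8464 m.

0.8464


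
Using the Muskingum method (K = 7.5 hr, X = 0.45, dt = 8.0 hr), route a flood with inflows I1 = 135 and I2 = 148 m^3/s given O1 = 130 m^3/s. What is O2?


Muskingum coefficients:
denom = 2*K*(1-X) + dt = 2*7.5*(1-0.45) + 8.0 = 16.25.
C0 = (dt - 2*K*X)/denom = (8.0 - 2*7.5*0.45)/16.25 = 0.0769.
C1 = (dt + 2*K*X)/denom = (8.0 + 2*7.5*0.45)/16.25 = 0.9077.
C2 = (2*K*(1-X) - dt)/denom = 0.0154.
O2 = C0*I2 + C1*I1 + C2*O1
   = 0.0769*148 + 0.9077*135 + 0.0154*130
   = 135.92 m^3/s.

135.92


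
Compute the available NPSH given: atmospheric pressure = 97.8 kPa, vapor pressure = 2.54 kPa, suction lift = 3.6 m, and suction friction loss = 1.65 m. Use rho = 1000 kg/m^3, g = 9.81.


NPSHa = p_atm/(rho*g) - z_s - hf_s - p_vap/(rho*g).
p_atm/(rho*g) = 97.8*1000 / (1000*9.81) = 9.969 m.
p_vap/(rho*g) = 2.54*1000 / (1000*9.81) = 0.259 m.
NPSHa = 9.969 - 3.6 - 1.65 - 0.259
      = 4.46 m.

4.46


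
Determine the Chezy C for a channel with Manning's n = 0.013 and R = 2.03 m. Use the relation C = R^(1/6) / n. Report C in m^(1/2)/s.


The Chezy coefficient relates to Manning's n through C = R^(1/6) / n.
R^(1/6) = 2.03^(1/6) = 1.125251.
C = 1.125251 / 0.013 = 86.56 m^(1/2)/s.

86.56


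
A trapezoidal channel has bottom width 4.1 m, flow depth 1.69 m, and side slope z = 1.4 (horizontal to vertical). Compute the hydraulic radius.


For a trapezoidal section with side slope z:
A = (b + z*y)*y = (4.1 + 1.4*1.69)*1.69 = 10.928 m^2.
P = b + 2*y*sqrt(1 + z^2) = 4.1 + 2*1.69*sqrt(1 + 1.4^2) = 9.915 m.
R = A/P = 10.928 / 9.915 = 1.1021 m.

1.1021


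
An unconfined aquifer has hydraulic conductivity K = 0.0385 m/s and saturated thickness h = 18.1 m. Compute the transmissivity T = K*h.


Transmissivity is defined as T = K * h.
T = 0.0385 * 18.1
  = 0.6969 m^2/s.

0.6969


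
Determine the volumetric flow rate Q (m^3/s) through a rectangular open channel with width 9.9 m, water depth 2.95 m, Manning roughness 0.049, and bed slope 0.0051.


For a rectangular channel, the cross-sectional area A = b * y = 9.9 * 2.95 = 29.21 m^2.
The wetted perimeter P = b + 2y = 9.9 + 2*2.95 = 15.8 m.
Hydraulic radius R = A/P = 29.21/15.8 = 1.8484 m.
Velocity V = (1/n)*R^(2/3)*S^(1/2) = (1/0.049)*1.8484^(2/3)*0.0051^(1/2) = 2.1951 m/s.
Discharge Q = A * V = 29.21 * 2.1951 = 64.108 m^3/s.

64.108


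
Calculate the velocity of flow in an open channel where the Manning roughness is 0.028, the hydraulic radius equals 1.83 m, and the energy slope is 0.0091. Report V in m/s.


Manning's equation gives V = (1/n) * R^(2/3) * S^(1/2).
First, compute R^(2/3) = 1.83^(2/3) = 1.4961.
Next, S^(1/2) = 0.0091^(1/2) = 0.095394.
Then 1/n = 1/0.028 = 35.71.
V = 35.71 * 1.4961 * 0.095394 = 5.0972 m/s.

5.0972


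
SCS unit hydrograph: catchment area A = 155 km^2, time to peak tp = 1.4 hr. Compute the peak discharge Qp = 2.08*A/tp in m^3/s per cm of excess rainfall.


SCS formula: Qp = 2.08 * A / tp.
Qp = 2.08 * 155 / 1.4
   = 322.4 / 1.4
   = 230.29 m^3/s per cm.

230.29


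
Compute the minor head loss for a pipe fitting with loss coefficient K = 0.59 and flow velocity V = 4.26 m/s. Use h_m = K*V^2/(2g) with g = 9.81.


Minor loss formula: h_m = K * V^2/(2g).
V^2 = 4.26^2 = 18.1476.
V^2/(2g) = 18.1476 / 19.62 = 0.925 m.
h_m = 0.59 * 0.925 = 0.5457 m.

0.5457


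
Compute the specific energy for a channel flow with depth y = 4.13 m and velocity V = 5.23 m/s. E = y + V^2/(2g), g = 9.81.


Specific energy E = y + V^2/(2g).
Velocity head = V^2/(2g) = 5.23^2 / (2*9.81) = 27.3529 / 19.62 = 1.3941 m.
E = 4.13 + 1.3941 = 5.5241 m.

5.5241


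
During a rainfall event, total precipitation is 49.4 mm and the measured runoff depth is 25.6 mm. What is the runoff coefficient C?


The runoff coefficient C = runoff depth / rainfall depth.
C = 25.6 / 49.4
  = 0.5182.

0.5182


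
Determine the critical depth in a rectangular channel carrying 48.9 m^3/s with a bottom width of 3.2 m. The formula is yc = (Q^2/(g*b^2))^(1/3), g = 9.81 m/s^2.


Using yc = (Q^2 / (g * b^2))^(1/3):
Q^2 = 48.9^2 = 2391.21.
g * b^2 = 9.81 * 3.2^2 = 9.81 * 10.24 = 100.45.
Q^2 / (g*b^2) = 2391.21 / 100.45 = 23.805.
yc = 23.805^(1/3) = 2.8766 m.

2.8766


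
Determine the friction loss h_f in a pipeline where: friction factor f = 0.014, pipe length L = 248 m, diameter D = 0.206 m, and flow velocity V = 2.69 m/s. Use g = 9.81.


Darcy-Weisbach equation: h_f = f * (L/D) * V^2/(2g).
f * L/D = 0.014 * 248/0.206 = 16.8544.
V^2/(2g) = 2.69^2 / (2*9.81) = 7.2361 / 19.62 = 0.3688 m.
h_f = 16.8544 * 0.3688 = 6.216 m.

6.216


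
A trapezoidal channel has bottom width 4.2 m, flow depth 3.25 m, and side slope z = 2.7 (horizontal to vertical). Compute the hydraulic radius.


For a trapezoidal section with side slope z:
A = (b + z*y)*y = (4.2 + 2.7*3.25)*3.25 = 42.169 m^2.
P = b + 2*y*sqrt(1 + z^2) = 4.2 + 2*3.25*sqrt(1 + 2.7^2) = 22.915 m.
R = A/P = 42.169 / 22.915 = 1.8402 m.

1.8402


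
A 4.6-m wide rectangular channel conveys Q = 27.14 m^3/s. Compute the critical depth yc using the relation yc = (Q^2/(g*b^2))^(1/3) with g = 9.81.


Using yc = (Q^2 / (g * b^2))^(1/3):
Q^2 = 27.14^2 = 736.58.
g * b^2 = 9.81 * 4.6^2 = 9.81 * 21.16 = 207.58.
Q^2 / (g*b^2) = 736.58 / 207.58 = 3.5484.
yc = 3.5484^(1/3) = 1.5253 m.

1.5253


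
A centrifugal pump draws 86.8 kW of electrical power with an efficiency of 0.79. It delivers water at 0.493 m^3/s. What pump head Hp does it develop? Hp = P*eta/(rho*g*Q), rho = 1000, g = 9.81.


Pump head formula: Hp = P * eta / (rho * g * Q).
Numerator: P * eta = 86.8 * 1000 * 0.79 = 68572.0 W.
Denominator: rho * g * Q = 1000 * 9.81 * 0.493 = 4836.33.
Hp = 68572.0 / 4836.33 = 14.18 m.

14.18


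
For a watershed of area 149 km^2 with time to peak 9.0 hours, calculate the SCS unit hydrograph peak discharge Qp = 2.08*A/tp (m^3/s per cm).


SCS formula: Qp = 2.08 * A / tp.
Qp = 2.08 * 149 / 9.0
   = 309.92 / 9.0
   = 34.44 m^3/s per cm.

34.44


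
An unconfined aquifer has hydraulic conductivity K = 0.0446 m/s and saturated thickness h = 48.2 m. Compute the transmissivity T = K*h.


Transmissivity is defined as T = K * h.
T = 0.0446 * 48.2
  = 2.1497 m^2/s.

2.1497


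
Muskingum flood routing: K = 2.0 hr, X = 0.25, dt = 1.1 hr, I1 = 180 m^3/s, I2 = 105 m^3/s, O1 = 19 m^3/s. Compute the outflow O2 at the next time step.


Muskingum coefficients:
denom = 2*K*(1-X) + dt = 2*2.0*(1-0.25) + 1.1 = 4.1.
C0 = (dt - 2*K*X)/denom = (1.1 - 2*2.0*0.25)/4.1 = 0.0244.
C1 = (dt + 2*K*X)/denom = (1.1 + 2*2.0*0.25)/4.1 = 0.5122.
C2 = (2*K*(1-X) - dt)/denom = 0.4634.
O2 = C0*I2 + C1*I1 + C2*O1
   = 0.0244*105 + 0.5122*180 + 0.4634*19
   = 103.56 m^3/s.

103.56


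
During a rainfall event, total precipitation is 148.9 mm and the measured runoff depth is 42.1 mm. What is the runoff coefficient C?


The runoff coefficient C = runoff depth / rainfall depth.
C = 42.1 / 148.9
  = 0.2827.

0.2827


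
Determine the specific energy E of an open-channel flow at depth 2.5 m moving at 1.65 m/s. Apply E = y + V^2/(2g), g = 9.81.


Specific energy E = y + V^2/(2g).
Velocity head = V^2/(2g) = 1.65^2 / (2*9.81) = 2.7225 / 19.62 = 0.1388 m.
E = 2.5 + 0.1388 = 2.6388 m.

2.6388


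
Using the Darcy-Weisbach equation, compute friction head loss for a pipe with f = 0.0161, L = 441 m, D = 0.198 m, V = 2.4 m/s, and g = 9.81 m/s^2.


Darcy-Weisbach equation: h_f = f * (L/D) * V^2/(2g).
f * L/D = 0.0161 * 441/0.198 = 35.8591.
V^2/(2g) = 2.4^2 / (2*9.81) = 5.76 / 19.62 = 0.2936 m.
h_f = 35.8591 * 0.2936 = 10.527 m.

10.527


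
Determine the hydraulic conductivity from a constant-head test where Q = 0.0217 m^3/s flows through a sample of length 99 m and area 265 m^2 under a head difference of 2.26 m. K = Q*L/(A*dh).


From K = Q*L / (A*dh):
Numerator: Q*L = 0.0217 * 99 = 2.1483.
Denominator: A*dh = 265 * 2.26 = 598.9.
K = 2.1483 / 598.9 = 0.003587 m/s.

0.003587


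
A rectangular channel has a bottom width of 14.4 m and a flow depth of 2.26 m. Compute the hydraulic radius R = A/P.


For a rectangular section:
Flow area A = b * y = 14.4 * 2.26 = 32.54 m^2.
Wetted perimeter P = b + 2y = 14.4 + 2*2.26 = 18.92 m.
Hydraulic radius R = A/P = 32.54 / 18.92 = 1.7201 m.

1.7201
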